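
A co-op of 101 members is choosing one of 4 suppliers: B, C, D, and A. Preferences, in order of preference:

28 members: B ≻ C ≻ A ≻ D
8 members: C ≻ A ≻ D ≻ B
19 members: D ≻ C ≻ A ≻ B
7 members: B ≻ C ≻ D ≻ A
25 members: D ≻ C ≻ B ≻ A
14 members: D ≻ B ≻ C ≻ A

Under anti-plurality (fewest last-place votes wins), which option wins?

Last-place votes: B 27, C 0, D 28, A 46.
C is ranked last by the fewest voters, so C wins.

C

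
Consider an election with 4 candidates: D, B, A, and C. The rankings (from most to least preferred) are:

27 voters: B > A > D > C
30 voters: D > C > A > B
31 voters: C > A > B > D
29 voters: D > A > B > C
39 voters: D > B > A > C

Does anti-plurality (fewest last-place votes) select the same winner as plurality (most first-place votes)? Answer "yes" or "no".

Anti-plurality — last-place votes: D 31, B 30, A 0, C 95. Winner: A.
Plurality — first-place votes: D 98, B 27, A 0, C 31. Winner: D.
The two methods disagree.

no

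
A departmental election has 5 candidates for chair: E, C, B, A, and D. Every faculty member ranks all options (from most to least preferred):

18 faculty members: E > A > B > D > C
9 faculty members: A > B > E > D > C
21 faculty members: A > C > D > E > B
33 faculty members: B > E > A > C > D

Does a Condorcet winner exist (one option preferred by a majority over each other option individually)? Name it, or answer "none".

Checking pairwise contests:
B beats E 42–39.
E beats C 60–21.
A beats B 48–33.
E beats A 51–30.
E beats D 60–21.
Every option loses at least one head-to-head, so there is no Condorcet winner.

none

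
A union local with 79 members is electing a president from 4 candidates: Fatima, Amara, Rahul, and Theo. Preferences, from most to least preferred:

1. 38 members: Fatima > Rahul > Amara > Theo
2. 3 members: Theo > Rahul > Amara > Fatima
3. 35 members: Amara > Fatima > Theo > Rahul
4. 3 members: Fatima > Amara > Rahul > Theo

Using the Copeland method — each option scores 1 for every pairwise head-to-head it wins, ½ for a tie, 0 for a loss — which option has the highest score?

Fatima: beats Amara, Rahul, and Theo → score 3.
Amara: beats Theo; loses to Fatima and Rahul → score 1.
Rahul: beats Amara and Theo; loses to Fatima → score 2.
Theo: loses to Fatima, Amara, and Rahul → score 0.
Fatima has the best pairwise record.

Fatima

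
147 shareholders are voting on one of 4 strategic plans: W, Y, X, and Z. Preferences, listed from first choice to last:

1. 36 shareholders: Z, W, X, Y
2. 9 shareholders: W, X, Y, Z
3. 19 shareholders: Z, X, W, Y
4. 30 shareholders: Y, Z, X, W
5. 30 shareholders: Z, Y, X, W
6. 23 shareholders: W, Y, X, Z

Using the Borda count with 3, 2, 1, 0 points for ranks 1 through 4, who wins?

Z

W: 36·2 + 9·3 + 19·1 + 30·0 + 30·0 + 23·3 = 187
Y: 36·0 + 9·1 + 19·0 + 30·3 + 30·2 + 23·2 = 205
X: 36·1 + 9·2 + 19·2 + 30·1 + 30·1 + 23·1 = 175
Z: 36·3 + 9·0 + 19·3 + 30·2 + 30·3 + 23·0 = 315
Z has the highest Borda score (315).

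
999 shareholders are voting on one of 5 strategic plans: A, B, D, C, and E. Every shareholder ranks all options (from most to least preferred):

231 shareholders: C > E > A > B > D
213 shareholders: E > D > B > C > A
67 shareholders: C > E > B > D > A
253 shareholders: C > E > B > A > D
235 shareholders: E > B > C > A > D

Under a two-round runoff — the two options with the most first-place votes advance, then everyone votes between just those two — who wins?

Round 1 first-place votes: A 0, B 0, D 0, C 551, E 448.
C and E advance.
Runoff: C is preferred to E by 551 voters; E by 448.
C wins the runoff.

C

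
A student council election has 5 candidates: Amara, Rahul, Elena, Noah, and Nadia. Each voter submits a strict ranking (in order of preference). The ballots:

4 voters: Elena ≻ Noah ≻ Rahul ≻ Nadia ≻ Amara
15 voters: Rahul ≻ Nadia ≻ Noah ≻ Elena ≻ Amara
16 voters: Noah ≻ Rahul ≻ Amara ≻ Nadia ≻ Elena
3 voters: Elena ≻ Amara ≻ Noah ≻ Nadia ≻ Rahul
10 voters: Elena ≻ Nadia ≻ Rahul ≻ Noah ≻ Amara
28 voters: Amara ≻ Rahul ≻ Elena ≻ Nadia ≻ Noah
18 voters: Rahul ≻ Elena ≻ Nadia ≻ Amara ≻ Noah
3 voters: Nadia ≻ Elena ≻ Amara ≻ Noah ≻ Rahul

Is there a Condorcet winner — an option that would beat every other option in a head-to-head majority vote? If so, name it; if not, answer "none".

Rahul vs Amara: 63–34 for Rahul.
Rahul vs Elena: 77–20 for Rahul.
Rahul vs Noah: 71–26 for Rahul.
Rahul vs Nadia: 81–16 for Rahul.
Rahul beats every other option head-to-head.

Rahul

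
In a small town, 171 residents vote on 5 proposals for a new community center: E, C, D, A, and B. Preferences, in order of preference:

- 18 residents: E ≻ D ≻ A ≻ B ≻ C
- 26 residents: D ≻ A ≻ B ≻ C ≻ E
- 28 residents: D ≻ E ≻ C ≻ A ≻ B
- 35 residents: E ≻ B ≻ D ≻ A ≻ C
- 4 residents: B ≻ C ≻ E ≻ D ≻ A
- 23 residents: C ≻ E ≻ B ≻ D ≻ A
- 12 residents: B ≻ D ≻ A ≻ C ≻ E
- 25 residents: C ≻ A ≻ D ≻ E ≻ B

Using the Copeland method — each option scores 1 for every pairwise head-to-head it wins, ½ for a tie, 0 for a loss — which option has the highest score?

E: beats A and B; loses to C and D → score 2.
C: beats E; loses to D, A, and B → score 1.
D: beats E, C, A, and B → score 4.
A: beats C and B; loses to E and D → score 2.
B: beats C; loses to E, D, and A → score 1.
D has the best pairwise record.

D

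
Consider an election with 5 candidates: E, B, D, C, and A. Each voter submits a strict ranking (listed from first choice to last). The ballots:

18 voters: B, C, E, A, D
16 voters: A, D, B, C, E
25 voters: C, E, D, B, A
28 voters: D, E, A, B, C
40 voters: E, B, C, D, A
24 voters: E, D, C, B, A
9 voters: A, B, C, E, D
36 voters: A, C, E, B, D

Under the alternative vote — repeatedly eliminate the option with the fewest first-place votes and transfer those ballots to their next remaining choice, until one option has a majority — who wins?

Round 1: E 64, B 18, D 28, C 25, A 61. Eliminate B.
Round 2: E 64, D 28, C 43, A 61. Eliminate D.
Round 3: E 92, C 43, A 61. Eliminate C.
Round 4: E 135, A 61. E has a majority.

E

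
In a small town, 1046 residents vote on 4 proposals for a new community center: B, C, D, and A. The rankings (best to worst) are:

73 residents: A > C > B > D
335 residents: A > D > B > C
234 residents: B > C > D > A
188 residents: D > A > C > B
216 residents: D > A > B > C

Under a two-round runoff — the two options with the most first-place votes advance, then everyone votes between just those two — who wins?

D

Round 1 first-place votes: B 234, C 0, D 404, A 408.
A and D advance.
Runoff: A is preferred to D by 408 voters; D by 638.
D wins the runoff.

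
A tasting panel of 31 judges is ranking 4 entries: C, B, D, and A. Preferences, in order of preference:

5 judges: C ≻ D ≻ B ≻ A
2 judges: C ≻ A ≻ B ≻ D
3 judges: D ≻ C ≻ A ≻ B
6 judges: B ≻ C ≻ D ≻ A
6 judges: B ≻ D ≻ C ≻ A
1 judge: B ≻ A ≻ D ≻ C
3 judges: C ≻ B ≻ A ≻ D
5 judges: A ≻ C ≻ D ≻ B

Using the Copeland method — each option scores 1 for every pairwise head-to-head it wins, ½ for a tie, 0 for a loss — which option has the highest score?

C: beats B, D, and A → score 3.
B: beats D and A; loses to C → score 2.
D: beats A; loses to C and B → score 1.
A: loses to C, B, and D → score 0.
C has the best pairwise record.

C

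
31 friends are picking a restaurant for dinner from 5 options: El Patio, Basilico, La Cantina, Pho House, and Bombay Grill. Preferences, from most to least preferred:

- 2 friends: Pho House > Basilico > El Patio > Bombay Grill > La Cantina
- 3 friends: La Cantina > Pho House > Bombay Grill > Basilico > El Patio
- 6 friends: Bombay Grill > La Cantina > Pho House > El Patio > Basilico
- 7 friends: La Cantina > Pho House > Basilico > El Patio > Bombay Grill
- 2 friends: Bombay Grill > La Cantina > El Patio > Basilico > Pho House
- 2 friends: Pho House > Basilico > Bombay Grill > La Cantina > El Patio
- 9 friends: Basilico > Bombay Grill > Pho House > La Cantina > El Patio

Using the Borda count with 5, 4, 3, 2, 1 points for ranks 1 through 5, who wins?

Pho House

El Patio: 2·3 + 3·1 + 6·2 + 7·2 + 2·3 + 2·1 + 9·1 = 52
Basilico: 2·4 + 3·2 + 6·1 + 7·3 + 2·2 + 2·4 + 9·5 = 98
La Cantina: 2·1 + 3·5 + 6·4 + 7·5 + 2·4 + 2·2 + 9·2 = 106
Pho House: 2·5 + 3·4 + 6·3 + 7·4 + 2·1 + 2·5 + 9·3 = 107
Bombay Grill: 2·2 + 3·3 + 6·5 + 7·1 + 2·5 + 2·3 + 9·4 = 102
Pho House has the highest Borda score (107).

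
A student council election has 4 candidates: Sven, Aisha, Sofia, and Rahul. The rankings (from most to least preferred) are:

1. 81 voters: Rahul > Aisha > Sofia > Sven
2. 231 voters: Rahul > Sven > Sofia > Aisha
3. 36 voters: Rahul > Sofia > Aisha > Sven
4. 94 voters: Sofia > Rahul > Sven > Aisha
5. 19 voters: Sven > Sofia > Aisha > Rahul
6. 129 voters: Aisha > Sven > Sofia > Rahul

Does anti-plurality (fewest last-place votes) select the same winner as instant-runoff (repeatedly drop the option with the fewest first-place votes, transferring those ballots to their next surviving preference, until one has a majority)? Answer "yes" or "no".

Anti-plurality — last-place votes: Sven 117, Aisha 325, Sofia 0, Rahul 148. Winner: Sofia.
Instant-runoff — R1 Sven 19, Aisha 129, Sofia 94, Rahul 348 (Rahul winner). Winner: Rahul.
The two methods disagree.

no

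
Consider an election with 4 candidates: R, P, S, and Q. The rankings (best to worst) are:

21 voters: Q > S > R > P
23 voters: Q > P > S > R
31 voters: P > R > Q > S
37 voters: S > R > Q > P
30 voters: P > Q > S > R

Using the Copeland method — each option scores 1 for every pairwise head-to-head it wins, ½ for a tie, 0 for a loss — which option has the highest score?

R: loses to P, S, and Q → score 0.
P: beats R and S; loses to Q → score 2.
S: beats R; loses to P and Q → score 1.
Q: beats R, P, and S → score 3.
Q has the best pairwise record.

Q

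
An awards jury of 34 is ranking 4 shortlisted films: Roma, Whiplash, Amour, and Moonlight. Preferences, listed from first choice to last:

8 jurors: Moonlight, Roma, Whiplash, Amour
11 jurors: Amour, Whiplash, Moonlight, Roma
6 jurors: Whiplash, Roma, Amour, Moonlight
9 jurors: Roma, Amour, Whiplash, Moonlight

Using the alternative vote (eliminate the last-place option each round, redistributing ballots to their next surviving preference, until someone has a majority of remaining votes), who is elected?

Round 1: Roma 9, Whiplash 6, Amour 11, Moonlight 8. Eliminate Whiplash.
Round 2: Roma 15, Amour 11, Moonlight 8. Eliminate Moonlight.
Round 3: Roma 23, Amour 11. Roma has a majority.

Roma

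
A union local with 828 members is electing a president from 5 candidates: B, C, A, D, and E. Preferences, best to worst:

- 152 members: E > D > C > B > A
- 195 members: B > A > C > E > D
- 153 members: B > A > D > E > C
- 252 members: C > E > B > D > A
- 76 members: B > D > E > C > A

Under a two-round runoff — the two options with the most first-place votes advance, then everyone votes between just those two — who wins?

Round 1 first-place votes: B 424, C 252, A 0, D 0, E 152.
B and C advance.
Runoff: B is preferred to C by 424 voters; C by 404.
B wins the runoff.

B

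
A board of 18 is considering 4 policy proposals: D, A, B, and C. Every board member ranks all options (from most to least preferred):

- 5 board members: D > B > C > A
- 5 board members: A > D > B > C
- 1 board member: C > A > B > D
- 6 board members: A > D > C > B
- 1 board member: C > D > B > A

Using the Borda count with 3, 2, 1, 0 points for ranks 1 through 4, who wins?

D: 5·3 + 5·2 + 1·0 + 6·2 + 1·2 = 39
A: 5·0 + 5·3 + 1·2 + 6·3 + 1·0 = 35
B: 5·2 + 5·1 + 1·1 + 6·0 + 1·1 = 17
C: 5·1 + 5·0 + 1·3 + 6·1 + 1·3 = 17
D has the highest Borda score (39).

D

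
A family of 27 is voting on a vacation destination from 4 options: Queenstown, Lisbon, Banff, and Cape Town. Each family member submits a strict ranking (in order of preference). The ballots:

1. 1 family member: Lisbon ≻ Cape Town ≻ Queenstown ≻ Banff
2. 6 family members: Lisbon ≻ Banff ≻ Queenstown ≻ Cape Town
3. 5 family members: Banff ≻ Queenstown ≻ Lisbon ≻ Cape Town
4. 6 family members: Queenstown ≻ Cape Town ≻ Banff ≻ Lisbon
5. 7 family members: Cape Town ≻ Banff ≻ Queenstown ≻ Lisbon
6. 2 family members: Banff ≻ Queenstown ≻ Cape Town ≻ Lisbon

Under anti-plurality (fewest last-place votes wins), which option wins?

Last-place votes: Queenstown 0, Lisbon 15, Banff 1, Cape Town 11.
Queenstown is ranked last by the fewest voters, so Queenstown wins.

Queenstown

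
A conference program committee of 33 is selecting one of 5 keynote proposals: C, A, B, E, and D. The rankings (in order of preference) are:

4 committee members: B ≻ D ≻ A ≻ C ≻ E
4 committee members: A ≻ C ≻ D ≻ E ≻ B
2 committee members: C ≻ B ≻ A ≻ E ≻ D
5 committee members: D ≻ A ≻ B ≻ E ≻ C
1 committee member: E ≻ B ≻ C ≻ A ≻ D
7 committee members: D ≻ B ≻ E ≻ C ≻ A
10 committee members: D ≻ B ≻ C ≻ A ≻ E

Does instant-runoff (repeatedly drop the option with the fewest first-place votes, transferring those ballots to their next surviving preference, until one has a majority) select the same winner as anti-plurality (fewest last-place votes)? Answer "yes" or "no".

yes

Instant-runoff — R1 C 2, A 4, B 4, E 1, D 22 (D winner). Winner: D.
Anti-plurality — last-place votes: C 5, A 7, B 4, E 14, D 3. Winner: D.
The two methods agree.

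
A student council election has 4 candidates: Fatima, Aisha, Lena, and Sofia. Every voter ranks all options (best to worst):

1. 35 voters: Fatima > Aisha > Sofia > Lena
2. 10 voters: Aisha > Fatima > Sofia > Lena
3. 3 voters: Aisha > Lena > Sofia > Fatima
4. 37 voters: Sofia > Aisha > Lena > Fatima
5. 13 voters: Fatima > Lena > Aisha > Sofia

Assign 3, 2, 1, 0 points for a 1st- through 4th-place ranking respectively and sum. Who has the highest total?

Fatima: 35·3 + 10·2 + 3·0 + 37·0 + 13·3 = 164
Aisha: 35·2 + 10·3 + 3·3 + 37·2 + 13·1 = 196
Lena: 35·0 + 10·0 + 3·2 + 37·1 + 13·2 = 69
Sofia: 35·1 + 10·1 + 3·1 + 37·3 + 13·0 = 159
Aisha has the highest Borda score (196).

Aisha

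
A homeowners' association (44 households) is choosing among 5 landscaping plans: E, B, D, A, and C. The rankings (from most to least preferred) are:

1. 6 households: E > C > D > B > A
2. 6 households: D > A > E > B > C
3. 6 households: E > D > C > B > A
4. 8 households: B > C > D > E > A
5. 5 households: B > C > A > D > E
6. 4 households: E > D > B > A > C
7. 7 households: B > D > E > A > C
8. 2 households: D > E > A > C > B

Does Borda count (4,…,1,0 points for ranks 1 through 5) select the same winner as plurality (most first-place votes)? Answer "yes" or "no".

Borda — scores: E 104, B 106, D 116, A 43, C 71. Winner: D.
Plurality — first-place votes: E 16, B 20, D 8, A 0, C 0. Winner: B.
The two methods disagree.

no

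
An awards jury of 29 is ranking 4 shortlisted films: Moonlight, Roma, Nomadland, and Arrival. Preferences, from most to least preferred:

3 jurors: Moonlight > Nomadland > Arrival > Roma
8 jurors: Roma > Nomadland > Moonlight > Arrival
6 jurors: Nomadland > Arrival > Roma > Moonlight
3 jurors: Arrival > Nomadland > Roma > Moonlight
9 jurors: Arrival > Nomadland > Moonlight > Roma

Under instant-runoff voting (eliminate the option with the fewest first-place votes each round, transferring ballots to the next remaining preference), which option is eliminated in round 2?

Roma

Round 1: Moonlight 3, Roma 8, Nomadland 6, Arrival 12. Eliminate Moonlight.
Round 2: Roma 8, Nomadland 9, Arrival 12. Eliminate Roma.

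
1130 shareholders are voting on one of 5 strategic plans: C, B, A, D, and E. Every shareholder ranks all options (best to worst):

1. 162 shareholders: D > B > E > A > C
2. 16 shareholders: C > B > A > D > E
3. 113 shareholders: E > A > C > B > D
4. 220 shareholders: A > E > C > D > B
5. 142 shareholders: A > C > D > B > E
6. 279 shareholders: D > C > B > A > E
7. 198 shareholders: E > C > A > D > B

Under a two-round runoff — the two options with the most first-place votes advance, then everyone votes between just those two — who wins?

A

Round 1 first-place votes: C 16, B 0, A 362, D 441, E 311.
D and A advance.
Runoff: D is preferred to A by 441 voters; A by 689.
A wins the runoff.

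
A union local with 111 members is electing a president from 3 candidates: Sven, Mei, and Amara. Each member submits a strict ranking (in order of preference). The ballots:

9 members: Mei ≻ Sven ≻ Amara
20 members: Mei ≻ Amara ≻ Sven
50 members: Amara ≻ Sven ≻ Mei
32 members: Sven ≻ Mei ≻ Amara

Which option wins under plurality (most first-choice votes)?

Amara

First-place votes: Sven 32, Mei 29, Amara 50.
Amara has the most first-place votes.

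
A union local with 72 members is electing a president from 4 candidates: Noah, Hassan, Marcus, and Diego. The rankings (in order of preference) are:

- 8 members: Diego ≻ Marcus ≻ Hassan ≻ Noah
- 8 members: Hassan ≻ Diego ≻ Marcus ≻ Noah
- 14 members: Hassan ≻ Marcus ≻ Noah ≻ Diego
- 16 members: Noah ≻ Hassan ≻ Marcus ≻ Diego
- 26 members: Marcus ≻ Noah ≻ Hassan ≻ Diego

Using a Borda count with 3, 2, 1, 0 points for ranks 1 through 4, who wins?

Marcus

Noah: 8·0 + 8·0 + 14·1 + 16·3 + 26·2 = 114
Hassan: 8·1 + 8·3 + 14·3 + 16·2 + 26·1 = 132
Marcus: 8·2 + 8·1 + 14·2 + 16·1 + 26·3 = 146
Diego: 8·3 + 8·2 + 14·0 + 16·0 + 26·0 = 40
Marcus has the highest Borda score (146).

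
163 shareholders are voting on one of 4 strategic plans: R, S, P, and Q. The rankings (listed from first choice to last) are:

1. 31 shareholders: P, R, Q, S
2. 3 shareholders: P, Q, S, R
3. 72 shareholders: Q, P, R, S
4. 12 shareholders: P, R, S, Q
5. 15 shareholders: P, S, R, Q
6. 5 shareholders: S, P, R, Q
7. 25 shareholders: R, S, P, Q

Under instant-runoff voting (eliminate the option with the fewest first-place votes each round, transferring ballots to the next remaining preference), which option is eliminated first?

Round 1: R 25, S 5, P 61, Q 72. Eliminate S.

S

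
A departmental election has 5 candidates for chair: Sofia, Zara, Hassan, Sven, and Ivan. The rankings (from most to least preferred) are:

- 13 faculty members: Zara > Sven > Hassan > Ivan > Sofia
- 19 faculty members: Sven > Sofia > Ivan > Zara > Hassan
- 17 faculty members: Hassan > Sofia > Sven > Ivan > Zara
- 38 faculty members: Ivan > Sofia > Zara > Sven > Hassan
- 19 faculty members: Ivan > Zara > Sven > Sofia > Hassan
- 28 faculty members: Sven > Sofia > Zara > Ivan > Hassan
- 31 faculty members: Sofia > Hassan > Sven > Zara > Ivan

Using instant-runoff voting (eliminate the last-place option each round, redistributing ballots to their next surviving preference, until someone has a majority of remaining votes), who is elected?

Sven

Round 1: Sofia 31, Zara 13, Hassan 17, Sven 47, Ivan 57. Eliminate Zara.
Round 2: Sofia 31, Hassan 17, Sven 60, Ivan 57. Eliminate Hassan.
Round 3: Sofia 48, Sven 60, Ivan 57. Eliminate Sofia.
Round 4: Sven 108, Ivan 57. Sven has a majority.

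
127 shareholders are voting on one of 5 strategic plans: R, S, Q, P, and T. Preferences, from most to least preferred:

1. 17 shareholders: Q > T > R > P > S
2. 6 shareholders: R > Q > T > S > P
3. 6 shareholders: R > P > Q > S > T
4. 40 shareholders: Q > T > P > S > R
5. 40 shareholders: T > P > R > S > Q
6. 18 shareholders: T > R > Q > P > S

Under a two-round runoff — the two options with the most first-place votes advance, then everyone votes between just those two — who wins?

Q

Round 1 first-place votes: R 12, S 0, Q 57, P 0, T 58.
T and Q advance.
Runoff: T is preferred to Q by 58 voters; Q by 69.
Q wins the runoff.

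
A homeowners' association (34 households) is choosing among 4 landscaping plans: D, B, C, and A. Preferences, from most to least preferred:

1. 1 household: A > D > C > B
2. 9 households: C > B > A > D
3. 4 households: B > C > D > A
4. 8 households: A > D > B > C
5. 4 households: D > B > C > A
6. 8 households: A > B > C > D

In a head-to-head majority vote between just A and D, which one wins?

A

Voters preferring A to D: 26; preferring D to A: 8.
A wins the head-to-head.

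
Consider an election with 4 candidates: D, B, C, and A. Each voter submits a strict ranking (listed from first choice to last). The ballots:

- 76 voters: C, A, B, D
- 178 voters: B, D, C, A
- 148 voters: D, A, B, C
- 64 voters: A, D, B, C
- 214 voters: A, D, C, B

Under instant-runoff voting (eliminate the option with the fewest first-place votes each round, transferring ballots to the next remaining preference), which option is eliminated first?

Round 1: D 148, B 178, C 76, A 278. Eliminate C.

C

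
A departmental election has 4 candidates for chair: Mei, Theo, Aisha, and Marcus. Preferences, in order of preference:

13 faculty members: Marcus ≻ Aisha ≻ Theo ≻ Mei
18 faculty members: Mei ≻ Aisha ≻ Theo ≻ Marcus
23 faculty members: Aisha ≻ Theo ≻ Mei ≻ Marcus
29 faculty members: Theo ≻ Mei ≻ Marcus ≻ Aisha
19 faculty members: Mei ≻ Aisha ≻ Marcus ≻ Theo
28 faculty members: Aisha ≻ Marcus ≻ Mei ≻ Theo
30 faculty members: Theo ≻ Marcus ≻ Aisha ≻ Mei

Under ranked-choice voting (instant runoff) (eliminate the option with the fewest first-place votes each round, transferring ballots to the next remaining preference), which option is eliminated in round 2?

Round 1: Mei 37, Theo 59, Aisha 51, Marcus 13. Eliminate Marcus.
Round 2: Mei 37, Theo 59, Aisha 64. Eliminate Mei.

Mei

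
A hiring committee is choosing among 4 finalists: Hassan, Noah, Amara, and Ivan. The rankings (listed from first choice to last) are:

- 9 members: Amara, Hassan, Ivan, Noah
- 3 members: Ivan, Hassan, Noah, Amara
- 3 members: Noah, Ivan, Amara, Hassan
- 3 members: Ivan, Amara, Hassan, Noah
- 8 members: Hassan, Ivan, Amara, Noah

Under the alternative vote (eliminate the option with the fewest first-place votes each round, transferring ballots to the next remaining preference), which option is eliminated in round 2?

Hassan

Round 1: Hassan 8, Noah 3, Amara 9, Ivan 6. Eliminate Noah.
Round 2: Hassan 8, Amara 9, Ivan 9. Eliminate Hassan.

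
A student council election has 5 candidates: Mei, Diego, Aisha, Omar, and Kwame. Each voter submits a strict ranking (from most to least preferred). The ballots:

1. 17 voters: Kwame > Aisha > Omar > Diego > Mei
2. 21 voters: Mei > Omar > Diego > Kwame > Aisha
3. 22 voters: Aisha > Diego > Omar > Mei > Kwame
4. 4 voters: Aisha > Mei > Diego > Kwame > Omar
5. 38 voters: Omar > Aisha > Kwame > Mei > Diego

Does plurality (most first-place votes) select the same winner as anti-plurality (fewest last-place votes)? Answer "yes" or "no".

Plurality — first-place votes: Mei 21, Diego 0, Aisha 26, Omar 38, Kwame 17. Winner: Omar.
Anti-plurality — last-place votes: Mei 17, Diego 38, Aisha 21, Omar 4, Kwame 22. Winner: Omar.
The two methods agree.

yes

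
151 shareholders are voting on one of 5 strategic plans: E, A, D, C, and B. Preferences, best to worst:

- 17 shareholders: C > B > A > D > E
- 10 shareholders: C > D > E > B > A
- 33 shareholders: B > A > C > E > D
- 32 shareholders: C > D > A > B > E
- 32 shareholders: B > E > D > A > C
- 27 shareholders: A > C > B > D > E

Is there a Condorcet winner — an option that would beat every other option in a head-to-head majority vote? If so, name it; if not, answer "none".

none

Checking pairwise contests:
A beats E 109–42.
B beats A 92–59.
A beats D 77–74.
A beats C 92–59.
C beats B 86–65.
Every option loses at least one head-to-head, so there is no Condorcet winner.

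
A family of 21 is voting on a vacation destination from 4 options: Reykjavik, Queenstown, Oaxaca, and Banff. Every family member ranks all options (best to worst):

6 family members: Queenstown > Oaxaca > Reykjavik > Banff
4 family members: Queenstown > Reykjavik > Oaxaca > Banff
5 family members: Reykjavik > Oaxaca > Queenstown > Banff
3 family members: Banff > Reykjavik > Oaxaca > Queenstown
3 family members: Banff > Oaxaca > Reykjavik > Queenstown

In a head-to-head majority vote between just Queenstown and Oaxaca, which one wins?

Oaxaca

Voters preferring Queenstown to Oaxaca: 10; preferring Oaxaca to Queenstown: 11.
Oaxaca wins the head-to-head.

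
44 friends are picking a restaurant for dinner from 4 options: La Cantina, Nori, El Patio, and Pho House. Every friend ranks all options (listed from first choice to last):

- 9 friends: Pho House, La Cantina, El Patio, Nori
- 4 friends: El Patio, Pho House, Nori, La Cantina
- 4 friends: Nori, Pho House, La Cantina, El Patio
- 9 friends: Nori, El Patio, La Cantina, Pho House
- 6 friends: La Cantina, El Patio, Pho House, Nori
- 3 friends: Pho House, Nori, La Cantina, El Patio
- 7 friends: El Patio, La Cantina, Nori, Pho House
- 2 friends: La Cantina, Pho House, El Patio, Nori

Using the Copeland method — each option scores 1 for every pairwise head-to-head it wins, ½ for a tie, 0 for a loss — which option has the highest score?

La Cantina: beats Nori, El Patio, and Pho House → score 3.
Nori: loses to La Cantina, El Patio, and Pho House → score 0.
El Patio: beats Nori and Pho House; loses to La Cantina → score 2.
Pho House: beats Nori; loses to La Cantina and El Patio → score 1.
La Cantina has the best pairwise record.

La Cantina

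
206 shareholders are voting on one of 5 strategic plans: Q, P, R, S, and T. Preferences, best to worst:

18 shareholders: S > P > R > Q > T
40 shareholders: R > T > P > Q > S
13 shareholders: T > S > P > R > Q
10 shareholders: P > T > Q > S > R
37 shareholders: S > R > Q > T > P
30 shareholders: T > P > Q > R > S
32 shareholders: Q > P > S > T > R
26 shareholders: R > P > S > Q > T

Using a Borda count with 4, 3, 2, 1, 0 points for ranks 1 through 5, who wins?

Q: 18·1 + 40·1 + 13·0 + 10·2 + 37·2 + 30·2 + 32·4 + 26·1 = 366
P: 18·3 + 40·2 + 13·2 + 10·4 + 37·0 + 30·3 + 32·3 + 26·3 = 464
R: 18·2 + 40·4 + 13·1 + 10·0 + 37·3 + 30·1 + 32·0 + 26·4 = 454
S: 18·4 + 40·0 + 13·3 + 10·1 + 37·4 + 30·0 + 32·2 + 26·2 = 385
T: 18·0 + 40·3 + 13·4 + 10·3 + 37·1 + 30·4 + 32·1 + 26·0 = 391
P has the highest Borda score (464).

P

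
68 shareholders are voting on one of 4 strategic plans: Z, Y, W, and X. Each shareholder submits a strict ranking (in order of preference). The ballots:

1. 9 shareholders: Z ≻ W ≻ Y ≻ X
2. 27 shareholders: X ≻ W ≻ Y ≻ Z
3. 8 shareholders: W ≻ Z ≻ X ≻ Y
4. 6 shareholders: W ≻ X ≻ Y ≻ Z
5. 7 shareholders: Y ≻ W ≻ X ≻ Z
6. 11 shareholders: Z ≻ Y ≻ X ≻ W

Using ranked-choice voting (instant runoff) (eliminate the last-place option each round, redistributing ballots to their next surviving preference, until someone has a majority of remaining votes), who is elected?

Round 1: Z 20, Y 7, W 14, X 27. Eliminate Y.
Round 2: Z 20, W 21, X 27. Eliminate Z.
Round 3: W 30, X 38. X has a majority.

X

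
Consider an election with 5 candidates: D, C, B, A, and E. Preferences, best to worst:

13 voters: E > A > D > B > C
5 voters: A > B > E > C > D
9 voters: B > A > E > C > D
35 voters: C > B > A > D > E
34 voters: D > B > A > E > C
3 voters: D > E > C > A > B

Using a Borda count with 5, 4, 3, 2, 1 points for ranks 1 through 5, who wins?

B

D: 13·3 + 5·1 + 9·1 + 35·2 + 34·5 + 3·5 = 308
C: 13·1 + 5·2 + 9·2 + 35·5 + 34·1 + 3·3 = 259
B: 13·2 + 5·4 + 9·5 + 35·4 + 34·4 + 3·1 = 370
A: 13·4 + 5·5 + 9·4 + 35·3 + 34·3 + 3·2 = 326
E: 13·5 + 5·3 + 9·3 + 35·1 + 34·2 + 3·4 = 222
B has the highest Borda score (370).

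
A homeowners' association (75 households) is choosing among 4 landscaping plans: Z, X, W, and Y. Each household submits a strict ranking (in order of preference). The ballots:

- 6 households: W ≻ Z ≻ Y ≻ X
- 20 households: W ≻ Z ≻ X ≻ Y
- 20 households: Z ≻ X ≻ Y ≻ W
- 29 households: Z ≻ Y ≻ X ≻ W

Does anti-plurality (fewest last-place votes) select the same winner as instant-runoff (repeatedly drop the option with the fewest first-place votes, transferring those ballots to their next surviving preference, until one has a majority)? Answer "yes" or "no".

Anti-plurality — last-place votes: Z 0, X 6, W 49, Y 20. Winner: Z.
Instant-runoff — R1 Z 49, X 0, W 26, Y 0 (Z winner). Winner: Z.
The two methods agree.

yes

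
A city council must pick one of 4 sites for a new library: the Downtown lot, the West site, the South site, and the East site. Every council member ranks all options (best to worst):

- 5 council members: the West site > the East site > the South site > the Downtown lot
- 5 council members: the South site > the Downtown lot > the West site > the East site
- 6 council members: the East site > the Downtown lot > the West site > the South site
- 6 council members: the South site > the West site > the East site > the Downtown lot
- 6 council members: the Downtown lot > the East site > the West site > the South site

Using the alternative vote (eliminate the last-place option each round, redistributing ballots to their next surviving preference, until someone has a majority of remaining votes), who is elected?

the East site

Round 1: the Downtown lot 6, the West site 5, the South site 11, the East site 6. Eliminate the West site.
Round 2: the Downtown lot 6, the South site 11, the East site 11. Eliminate the Downtown lot.
Round 3: the South site 11, the East site 17. The East site has a majority.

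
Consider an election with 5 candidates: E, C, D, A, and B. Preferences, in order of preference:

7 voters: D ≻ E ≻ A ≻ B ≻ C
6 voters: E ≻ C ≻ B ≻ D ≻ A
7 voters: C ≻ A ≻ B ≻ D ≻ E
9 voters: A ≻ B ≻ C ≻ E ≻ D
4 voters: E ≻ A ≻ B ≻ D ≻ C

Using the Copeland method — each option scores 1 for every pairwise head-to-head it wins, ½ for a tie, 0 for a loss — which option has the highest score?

E: beats C, D, A, and B → score 4.
C: beats D; loses to E, A, and B → score 1.
D: loses to E, C, A, and B → score 0.
A: beats C, D, and B; loses to E → score 3.
B: beats C and D; loses to E and A → score 2.
E has the best pairwise record.

E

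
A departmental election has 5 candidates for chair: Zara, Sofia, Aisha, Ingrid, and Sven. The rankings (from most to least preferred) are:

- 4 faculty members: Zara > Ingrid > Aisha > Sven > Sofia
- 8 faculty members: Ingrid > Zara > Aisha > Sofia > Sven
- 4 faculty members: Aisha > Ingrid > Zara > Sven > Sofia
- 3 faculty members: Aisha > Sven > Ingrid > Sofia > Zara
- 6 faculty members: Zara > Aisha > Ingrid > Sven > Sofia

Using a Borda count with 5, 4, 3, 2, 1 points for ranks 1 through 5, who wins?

Ingrid

Zara: 4·5 + 8·4 + 4·3 + 3·1 + 6·5 = 97
Sofia: 4·1 + 8·2 + 4·1 + 3·2 + 6·1 = 36
Aisha: 4·3 + 8·3 + 4·5 + 3·5 + 6·4 = 95
Ingrid: 4·4 + 8·5 + 4·4 + 3·3 + 6·3 = 99
Sven: 4·2 + 8·1 + 4·2 + 3·4 + 6·2 = 48
Ingrid has the highest Borda score (99).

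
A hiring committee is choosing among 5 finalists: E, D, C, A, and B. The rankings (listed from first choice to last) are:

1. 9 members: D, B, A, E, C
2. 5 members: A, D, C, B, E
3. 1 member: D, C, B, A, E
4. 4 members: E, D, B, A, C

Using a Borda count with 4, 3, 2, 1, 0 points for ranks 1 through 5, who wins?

D

E: 9·1 + 5·0 + 1·0 + 4·4 = 25
D: 9·4 + 5·3 + 1·4 + 4·3 = 67
C: 9·0 + 5·2 + 1·3 + 4·0 = 13
A: 9·2 + 5·4 + 1·1 + 4·1 = 43
B: 9·3 + 5·1 + 1·2 + 4·2 = 42
D has the highest Borda score (67).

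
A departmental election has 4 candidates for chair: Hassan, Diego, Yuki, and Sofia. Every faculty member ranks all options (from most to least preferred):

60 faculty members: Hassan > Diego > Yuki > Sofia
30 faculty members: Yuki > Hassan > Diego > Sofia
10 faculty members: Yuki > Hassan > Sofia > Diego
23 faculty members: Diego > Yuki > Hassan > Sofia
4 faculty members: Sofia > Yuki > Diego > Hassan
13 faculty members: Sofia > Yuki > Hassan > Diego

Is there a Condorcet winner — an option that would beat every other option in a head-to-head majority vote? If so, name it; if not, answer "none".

Checking pairwise contests:
Yuki beats Hassan 80–60.
Hassan beats Diego 113–27.
Diego beats Yuki 83–57.
Hassan beats Sofia 123–17.
Every option loses at least one head-to-head, so there is no Condorcet winner.

none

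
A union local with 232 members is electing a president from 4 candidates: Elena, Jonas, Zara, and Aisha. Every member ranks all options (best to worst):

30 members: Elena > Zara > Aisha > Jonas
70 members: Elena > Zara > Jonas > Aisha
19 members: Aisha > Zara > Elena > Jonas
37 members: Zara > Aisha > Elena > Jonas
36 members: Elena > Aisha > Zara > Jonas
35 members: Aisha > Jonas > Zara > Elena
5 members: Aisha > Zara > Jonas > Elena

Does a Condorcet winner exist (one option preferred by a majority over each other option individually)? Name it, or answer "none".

Elena

Elena vs Jonas: 192–40 for Elena.
Elena vs Zara: 136–96 for Elena.
Elena vs Aisha: 136–96 for Elena.
Elena beats every other option head-to-head.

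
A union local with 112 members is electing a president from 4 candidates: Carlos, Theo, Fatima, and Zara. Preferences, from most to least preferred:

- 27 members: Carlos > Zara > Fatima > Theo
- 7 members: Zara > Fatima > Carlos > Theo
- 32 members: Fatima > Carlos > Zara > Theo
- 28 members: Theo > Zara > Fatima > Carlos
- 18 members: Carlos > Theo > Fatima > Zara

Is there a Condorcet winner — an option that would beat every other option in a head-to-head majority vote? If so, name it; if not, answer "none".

none

Checking pairwise contests:
Fatima beats Carlos 67–45.
Carlos beats Theo 84–28.
Zara beats Fatima 62–50.
Carlos beats Zara 77–35.
Every option loses at least one head-to-head, so there is no Condorcet winner.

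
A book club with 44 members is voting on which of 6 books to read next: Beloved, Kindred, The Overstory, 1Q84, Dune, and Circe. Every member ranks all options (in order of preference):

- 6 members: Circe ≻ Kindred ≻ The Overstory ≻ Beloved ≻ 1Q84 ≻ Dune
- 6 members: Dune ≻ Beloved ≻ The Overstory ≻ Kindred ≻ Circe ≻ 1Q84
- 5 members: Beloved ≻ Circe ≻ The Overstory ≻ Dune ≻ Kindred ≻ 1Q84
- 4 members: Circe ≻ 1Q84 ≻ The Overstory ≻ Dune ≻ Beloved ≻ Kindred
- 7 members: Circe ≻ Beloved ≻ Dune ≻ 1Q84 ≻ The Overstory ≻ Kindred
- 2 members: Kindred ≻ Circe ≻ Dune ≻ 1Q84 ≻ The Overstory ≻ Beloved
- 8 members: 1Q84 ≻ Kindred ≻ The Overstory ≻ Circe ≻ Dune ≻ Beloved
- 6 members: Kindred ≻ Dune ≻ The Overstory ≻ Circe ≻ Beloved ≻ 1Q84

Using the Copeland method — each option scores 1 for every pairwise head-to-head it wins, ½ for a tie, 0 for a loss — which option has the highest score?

Circe

Beloved: beats 1Q84; ties Kindred; loses to The Overstory, Dune, and Circe → score 1.5.
Kindred: beats 1Q84; ties Beloved, The Overstory, Dune, and Circe → score 3.
The Overstory: beats Beloved, 1Q84, and Dune; ties Kindred; loses to Circe → score 3.5.
1Q84: loses to Beloved, Kindred, The Overstory, Dune, and Circe → score 0.
Dune: beats Beloved and 1Q84; ties Kindred; loses to The Overstory and Circe → score 2.5.
Circe: beats Beloved, The Overstory, 1Q84, and Dune; ties Kindred → score 4.5.
Circe has the best pairwise record.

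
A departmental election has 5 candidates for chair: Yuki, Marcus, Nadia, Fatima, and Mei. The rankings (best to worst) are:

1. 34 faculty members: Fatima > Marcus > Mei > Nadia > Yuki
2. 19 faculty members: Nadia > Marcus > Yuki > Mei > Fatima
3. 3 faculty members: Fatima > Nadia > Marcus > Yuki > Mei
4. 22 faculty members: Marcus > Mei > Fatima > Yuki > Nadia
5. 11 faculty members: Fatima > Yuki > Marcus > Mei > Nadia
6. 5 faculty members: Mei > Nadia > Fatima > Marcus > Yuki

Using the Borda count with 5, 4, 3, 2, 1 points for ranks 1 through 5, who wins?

Yuki: 34·1 + 19·3 + 3·2 + 22·2 + 11·4 + 5·1 = 190
Marcus: 34·4 + 19·4 + 3·3 + 22·5 + 11·3 + 5·2 = 374
Nadia: 34·2 + 19·5 + 3·4 + 22·1 + 11·1 + 5·4 = 228
Fatima: 34·5 + 19·1 + 3·5 + 22·3 + 11·5 + 5·3 = 340
Mei: 34·3 + 19·2 + 3·1 + 22·4 + 11·2 + 5·5 = 278
Marcus has the highest Borda score (374).

Marcus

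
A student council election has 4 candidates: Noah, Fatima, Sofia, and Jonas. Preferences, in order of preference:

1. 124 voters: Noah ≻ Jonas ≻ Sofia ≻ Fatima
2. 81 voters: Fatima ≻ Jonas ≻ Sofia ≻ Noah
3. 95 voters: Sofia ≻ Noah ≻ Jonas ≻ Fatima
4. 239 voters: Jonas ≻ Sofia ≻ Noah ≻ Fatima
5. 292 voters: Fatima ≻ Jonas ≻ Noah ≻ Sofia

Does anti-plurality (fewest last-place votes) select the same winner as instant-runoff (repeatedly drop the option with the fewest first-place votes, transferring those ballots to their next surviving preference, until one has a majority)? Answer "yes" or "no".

Anti-plurality — last-place votes: Noah 81, Fatima 458, Sofia 292, Jonas 0. Winner: Jonas.
Instant-runoff — R1 Noah 124, Fatima 373, Sofia 95, Jonas 239 (Sofia out); R2 Noah 219, Fatima 373, Jonas 239 (Noah out); R3 Fatima 373, Jonas 458 (Jonas winner). Winner: Jonas.
The two methods agree.

yes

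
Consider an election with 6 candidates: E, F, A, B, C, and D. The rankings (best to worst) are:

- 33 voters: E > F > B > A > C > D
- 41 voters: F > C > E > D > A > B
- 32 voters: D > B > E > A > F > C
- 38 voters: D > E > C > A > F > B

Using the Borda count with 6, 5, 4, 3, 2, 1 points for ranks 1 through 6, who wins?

E

E: 33·6 + 41·4 + 32·4 + 38·5 = 680
F: 33·5 + 41·6 + 32·2 + 38·2 = 551
A: 33·3 + 41·2 + 32·3 + 38·3 = 391
B: 33·4 + 41·1 + 32·5 + 38·1 = 371
C: 33·2 + 41·5 + 32·1 + 38·4 = 455
D: 33·1 + 41·3 + 32·6 + 38·6 = 576
E has the highest Borda score (680).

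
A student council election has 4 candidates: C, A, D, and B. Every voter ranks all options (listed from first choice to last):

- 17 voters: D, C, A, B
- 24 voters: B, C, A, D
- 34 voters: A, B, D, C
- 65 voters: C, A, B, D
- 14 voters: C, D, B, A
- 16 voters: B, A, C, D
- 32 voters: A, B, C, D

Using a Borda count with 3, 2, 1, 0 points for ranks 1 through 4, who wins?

A

C: 17·2 + 24·2 + 34·0 + 65·3 + 14·3 + 16·1 + 32·1 = 367
A: 17·1 + 24·1 + 34·3 + 65·2 + 14·0 + 16·2 + 32·3 = 401
D: 17·3 + 24·0 + 34·1 + 65·0 + 14·2 + 16·0 + 32·0 = 113
B: 17·0 + 24·3 + 34·2 + 65·1 + 14·1 + 16·3 + 32·2 = 331
A has the highest Borda score (401).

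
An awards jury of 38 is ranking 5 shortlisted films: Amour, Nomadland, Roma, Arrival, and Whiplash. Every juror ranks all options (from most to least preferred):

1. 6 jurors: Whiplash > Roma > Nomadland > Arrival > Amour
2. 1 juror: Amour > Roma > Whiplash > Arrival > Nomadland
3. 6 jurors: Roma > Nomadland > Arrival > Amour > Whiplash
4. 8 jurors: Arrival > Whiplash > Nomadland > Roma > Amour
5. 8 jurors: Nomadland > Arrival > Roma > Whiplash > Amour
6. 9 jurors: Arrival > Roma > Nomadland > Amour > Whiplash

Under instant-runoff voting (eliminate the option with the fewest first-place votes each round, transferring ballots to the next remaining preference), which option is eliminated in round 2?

Whiplash

Round 1: Amour 1, Nomadland 8, Roma 6, Arrival 17, Whiplash 6. Eliminate Amour.
Round 2: Nomadland 8, Roma 7, Arrival 17, Whiplash 6. Eliminate Whiplash.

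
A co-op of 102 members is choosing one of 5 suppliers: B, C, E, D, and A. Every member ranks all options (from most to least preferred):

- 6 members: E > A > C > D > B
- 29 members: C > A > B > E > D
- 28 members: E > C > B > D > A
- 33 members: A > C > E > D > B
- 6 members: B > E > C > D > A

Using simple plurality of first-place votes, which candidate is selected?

First-place votes: B 6, C 29, E 34, D 0, A 33.
E has the most first-place votes.

E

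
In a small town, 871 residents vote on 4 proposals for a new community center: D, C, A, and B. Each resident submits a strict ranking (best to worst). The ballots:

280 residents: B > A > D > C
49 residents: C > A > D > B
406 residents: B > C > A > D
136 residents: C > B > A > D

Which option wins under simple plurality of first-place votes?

B

First-place votes: D 0, C 185, A 0, B 686.
B has the most first-place votes.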